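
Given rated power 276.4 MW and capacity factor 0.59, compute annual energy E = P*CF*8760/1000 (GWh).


E = 276.4 * 0.59 * 8760 / 1000 = 1428.5458 GWh


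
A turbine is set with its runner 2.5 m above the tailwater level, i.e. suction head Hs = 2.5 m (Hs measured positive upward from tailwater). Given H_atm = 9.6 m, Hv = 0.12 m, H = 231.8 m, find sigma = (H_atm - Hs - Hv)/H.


sigma = (9.6 - 2.5 - 0.12) / 231.8 = 0.0301


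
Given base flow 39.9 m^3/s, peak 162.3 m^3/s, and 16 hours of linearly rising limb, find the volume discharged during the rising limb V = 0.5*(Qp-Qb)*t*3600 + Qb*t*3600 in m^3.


V = 0.5*(162.3 - 39.9)*16*3600 + 39.9*16*3600 = 5.8234e+06 m^3


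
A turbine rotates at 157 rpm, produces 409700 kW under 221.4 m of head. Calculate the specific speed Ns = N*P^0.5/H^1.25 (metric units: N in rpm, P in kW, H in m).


Ns = 157 * 409700^0.5 / 221.4^1.25 = 117.6686


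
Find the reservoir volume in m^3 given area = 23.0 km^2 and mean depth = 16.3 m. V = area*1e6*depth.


V = 23.0 * 1e6 * 16.3 = 3.7490e+08 m^3


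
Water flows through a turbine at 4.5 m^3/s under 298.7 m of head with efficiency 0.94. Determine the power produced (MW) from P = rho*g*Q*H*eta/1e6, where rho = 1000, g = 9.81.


P = 1000 * 9.81 * 4.5 * 298.7 * 0.94 / 1e6 = 12.3949 MW


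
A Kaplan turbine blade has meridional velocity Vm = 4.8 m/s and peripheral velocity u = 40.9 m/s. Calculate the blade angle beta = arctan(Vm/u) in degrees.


beta = arctan(4.8 / 40.9) = 6.6936 degrees


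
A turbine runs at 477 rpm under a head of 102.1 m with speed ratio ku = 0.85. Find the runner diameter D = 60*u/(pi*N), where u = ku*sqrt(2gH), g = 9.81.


u = 0.85 * sqrt(2*9.81*102.1) = 38.0436 m/s
D = 60 * 38.0436 / (pi * 477) = 1.5232 m


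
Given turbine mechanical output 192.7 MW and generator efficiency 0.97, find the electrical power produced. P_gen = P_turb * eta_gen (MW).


P_gen = 192.7 * 0.97 = 186.9190 MW


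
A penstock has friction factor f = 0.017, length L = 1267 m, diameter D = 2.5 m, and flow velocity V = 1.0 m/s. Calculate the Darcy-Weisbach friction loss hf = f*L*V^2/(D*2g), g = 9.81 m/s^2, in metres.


hf = 0.017 * 1267 * 1.0^2 / (2.5 * 2 * 9.81) = 0.4391 m


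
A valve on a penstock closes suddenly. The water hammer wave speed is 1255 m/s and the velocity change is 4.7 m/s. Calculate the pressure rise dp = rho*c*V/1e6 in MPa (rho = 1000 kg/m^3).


dp = 1000 * 1255 * 4.7 / 1e6 = 5.8985 MPa


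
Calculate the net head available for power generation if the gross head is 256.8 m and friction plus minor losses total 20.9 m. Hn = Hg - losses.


Hn = 256.8 - 20.9 = 235.9000 m


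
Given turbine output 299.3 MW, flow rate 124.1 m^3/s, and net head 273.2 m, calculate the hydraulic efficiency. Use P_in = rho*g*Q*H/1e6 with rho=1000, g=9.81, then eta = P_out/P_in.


P_in = 1000 * 9.81 * 124.1 * 273.2 / 1e6 = 332.5994 MW
eta = 299.3 / 332.5994 = 0.8999


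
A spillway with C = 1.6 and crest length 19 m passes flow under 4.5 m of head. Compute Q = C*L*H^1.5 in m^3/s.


Q = 1.6 * 19 * 4.5^1.5 = 290.1966 m^3/s


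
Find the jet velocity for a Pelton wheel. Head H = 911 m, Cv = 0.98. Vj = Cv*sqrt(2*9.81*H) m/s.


Vj = 0.98 * sqrt(2*9.81*911) = 131.0191 m/s


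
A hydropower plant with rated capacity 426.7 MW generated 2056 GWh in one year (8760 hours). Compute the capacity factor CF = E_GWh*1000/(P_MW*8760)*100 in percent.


CF = 2056 * 1000 / (426.7 * 8760) * 100 = 55.0043 %


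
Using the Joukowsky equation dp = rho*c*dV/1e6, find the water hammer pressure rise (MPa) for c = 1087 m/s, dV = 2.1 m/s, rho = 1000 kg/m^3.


dp = 1000 * 1087 * 2.1 / 1e6 = 2.2827 MPa


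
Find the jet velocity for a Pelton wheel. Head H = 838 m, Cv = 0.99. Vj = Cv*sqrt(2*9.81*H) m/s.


Vj = 0.99 * sqrt(2*9.81*838) = 126.9424 m/s


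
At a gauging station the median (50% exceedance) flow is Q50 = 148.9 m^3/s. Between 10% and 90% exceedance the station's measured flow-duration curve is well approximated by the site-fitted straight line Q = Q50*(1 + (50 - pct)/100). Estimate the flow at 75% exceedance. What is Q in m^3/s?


Q = 148.9 * (1 + (50 - 75)/100) = 111.6750 m^3/s


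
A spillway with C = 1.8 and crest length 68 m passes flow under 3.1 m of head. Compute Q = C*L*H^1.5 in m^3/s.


Q = 1.8 * 68 * 3.1^1.5 = 668.0731 m^3/s


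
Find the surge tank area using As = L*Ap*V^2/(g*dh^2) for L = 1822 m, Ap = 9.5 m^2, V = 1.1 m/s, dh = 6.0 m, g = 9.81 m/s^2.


As = 1822 * 9.5 * 1.1^2 / (9.81 * 6.0^2) = 59.3043 m^2


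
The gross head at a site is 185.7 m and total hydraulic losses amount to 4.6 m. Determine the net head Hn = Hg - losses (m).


Hn = 185.7 - 4.6 = 181.1000 m


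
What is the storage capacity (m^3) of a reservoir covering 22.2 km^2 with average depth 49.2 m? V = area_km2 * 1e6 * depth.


V = 22.2 * 1e6 * 49.2 = 1.0922e+09 m^3


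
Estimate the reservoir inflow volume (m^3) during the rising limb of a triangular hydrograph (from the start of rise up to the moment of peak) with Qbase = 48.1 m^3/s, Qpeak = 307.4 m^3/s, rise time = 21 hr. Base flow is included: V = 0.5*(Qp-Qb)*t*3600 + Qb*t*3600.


V = 0.5*(307.4 - 48.1)*21*3600 + 48.1*21*3600 = 1.3438e+07 m^3


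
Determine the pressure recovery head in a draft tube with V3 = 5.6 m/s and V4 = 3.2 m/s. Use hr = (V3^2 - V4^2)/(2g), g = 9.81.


hr = (5.6^2 - 3.2^2) / (2*9.81) = 1.0765 m


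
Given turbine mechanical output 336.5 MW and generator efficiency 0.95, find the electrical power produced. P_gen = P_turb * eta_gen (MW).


P_gen = 336.5 * 0.95 = 319.6750 MW


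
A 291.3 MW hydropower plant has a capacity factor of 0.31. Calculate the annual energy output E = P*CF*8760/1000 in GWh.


E = 291.3 * 0.31 * 8760 / 1000 = 791.0543 GWh


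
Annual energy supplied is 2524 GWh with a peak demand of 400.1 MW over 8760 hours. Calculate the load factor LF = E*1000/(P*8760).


LF = 2524 * 1000 / (400.1 * 8760) = 0.7201


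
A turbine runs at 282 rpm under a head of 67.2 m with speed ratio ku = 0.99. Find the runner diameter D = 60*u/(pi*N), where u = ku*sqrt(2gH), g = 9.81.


u = 0.99 * sqrt(2*9.81*67.2) = 35.9476 m/s
D = 60 * 35.9476 / (pi * 282) = 2.4346 m


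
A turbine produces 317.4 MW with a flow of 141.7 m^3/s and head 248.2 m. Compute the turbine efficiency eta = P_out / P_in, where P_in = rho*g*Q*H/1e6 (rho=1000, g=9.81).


P_in = 1000 * 9.81 * 141.7 * 248.2 / 1e6 = 345.0171 MW
eta = 317.4 / 345.0171 = 0.9200


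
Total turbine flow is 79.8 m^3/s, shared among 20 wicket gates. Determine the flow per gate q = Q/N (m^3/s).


q = 79.8 / 20 = 3.9900 m^3/s


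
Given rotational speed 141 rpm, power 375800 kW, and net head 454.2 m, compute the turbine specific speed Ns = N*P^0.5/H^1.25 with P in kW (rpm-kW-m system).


Ns = 141 * 375800^0.5 / 454.2^1.25 = 41.2229


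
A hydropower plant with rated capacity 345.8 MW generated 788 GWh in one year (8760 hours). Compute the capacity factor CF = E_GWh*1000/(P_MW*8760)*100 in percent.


CF = 788 * 1000 / (345.8 * 8760) * 100 = 26.0134 %


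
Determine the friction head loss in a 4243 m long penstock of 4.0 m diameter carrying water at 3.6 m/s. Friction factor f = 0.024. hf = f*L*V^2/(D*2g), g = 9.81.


hf = 0.024 * 4243 * 3.6^2 / (4.0 * 2 * 9.81) = 16.8163 m


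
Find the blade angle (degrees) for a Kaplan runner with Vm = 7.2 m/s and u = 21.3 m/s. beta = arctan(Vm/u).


beta = arctan(7.2 / 21.3) = 18.6767 degrees


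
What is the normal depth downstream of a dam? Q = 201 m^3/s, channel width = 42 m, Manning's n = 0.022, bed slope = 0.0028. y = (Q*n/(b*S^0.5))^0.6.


y = (201 * 0.022 / (42 * 0.0028^0.5))^0.6 = 1.5110 m


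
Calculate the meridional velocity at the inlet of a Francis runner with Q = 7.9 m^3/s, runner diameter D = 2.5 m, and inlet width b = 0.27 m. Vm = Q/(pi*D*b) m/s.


Vm = 7.9 / (pi * 2.5 * 0.27) = 3.7254 m/s


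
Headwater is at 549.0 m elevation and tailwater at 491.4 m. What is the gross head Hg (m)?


Hg = 549.0 - 491.4 = 57.6000 m


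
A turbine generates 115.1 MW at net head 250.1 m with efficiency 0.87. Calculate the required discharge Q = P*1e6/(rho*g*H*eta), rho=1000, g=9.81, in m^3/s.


Q = 115.1 * 1e6 / (1000 * 9.81 * 250.1 * 0.87) = 53.9229 m^3/s


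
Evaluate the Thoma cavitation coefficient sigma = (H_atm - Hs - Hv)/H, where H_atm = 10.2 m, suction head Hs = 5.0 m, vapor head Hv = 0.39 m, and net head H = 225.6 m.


sigma = (10.2 - 5.0 - 0.39) / 225.6 = 0.0213


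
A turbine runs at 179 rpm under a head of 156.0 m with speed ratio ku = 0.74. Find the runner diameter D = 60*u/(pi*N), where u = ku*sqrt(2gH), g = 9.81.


u = 0.74 * sqrt(2*9.81*156.0) = 40.9396 m/s
D = 60 * 40.9396 / (pi * 179) = 4.3681 m


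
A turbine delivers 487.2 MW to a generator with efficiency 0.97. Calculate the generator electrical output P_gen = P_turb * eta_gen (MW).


P_gen = 487.2 * 0.97 = 472.5840 MW


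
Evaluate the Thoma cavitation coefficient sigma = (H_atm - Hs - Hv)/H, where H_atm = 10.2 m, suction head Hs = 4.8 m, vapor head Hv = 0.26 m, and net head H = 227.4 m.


sigma = (10.2 - 4.8 - 0.26) / 227.4 = 0.0226


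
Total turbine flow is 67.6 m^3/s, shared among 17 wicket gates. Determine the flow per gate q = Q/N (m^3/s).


q = 67.6 / 17 = 3.9765 m^3/s


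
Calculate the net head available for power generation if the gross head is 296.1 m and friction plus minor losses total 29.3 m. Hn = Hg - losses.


Hn = 296.1 - 29.3 = 266.8000 m


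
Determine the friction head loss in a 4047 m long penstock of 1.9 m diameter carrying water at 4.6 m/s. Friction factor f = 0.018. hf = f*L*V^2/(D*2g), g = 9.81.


hf = 0.018 * 4047 * 4.6^2 / (1.9 * 2 * 9.81) = 41.3494 m


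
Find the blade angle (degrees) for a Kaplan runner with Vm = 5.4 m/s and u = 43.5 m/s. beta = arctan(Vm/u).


beta = arctan(5.4 / 43.5) = 7.0764 degrees


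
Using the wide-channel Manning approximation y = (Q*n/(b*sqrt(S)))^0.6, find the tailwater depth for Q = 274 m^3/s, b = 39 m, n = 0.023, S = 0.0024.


y = (274 * 0.023 / (39 * 0.0024^0.5))^0.6 = 2.0464 m


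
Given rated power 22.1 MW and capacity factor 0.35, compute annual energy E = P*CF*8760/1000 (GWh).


E = 22.1 * 0.35 * 8760 / 1000 = 67.7586 GWh


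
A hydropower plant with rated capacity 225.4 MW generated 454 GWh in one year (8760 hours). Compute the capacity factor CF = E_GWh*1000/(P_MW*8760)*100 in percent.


CF = 454 * 1000 / (225.4 * 8760) * 100 = 22.9931 %


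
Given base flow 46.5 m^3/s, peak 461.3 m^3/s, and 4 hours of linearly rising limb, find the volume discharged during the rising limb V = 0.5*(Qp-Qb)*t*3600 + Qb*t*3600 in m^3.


V = 0.5*(461.3 - 46.5)*4*3600 + 46.5*4*3600 = 3.6562e+06 m^3


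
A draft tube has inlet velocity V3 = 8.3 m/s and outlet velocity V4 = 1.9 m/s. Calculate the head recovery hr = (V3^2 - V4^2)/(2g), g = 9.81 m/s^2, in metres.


hr = (8.3^2 - 1.9^2) / (2*9.81) = 3.3272 m


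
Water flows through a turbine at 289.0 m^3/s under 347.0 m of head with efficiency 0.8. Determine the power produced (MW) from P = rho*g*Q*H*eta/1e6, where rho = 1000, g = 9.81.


P = 1000 * 9.81 * 289.0 * 347.0 * 0.8 / 1e6 = 787.0210 MW


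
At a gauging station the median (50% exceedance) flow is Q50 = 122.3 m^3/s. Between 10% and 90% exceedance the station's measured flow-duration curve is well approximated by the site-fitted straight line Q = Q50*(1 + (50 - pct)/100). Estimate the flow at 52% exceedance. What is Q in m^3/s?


Q = 122.3 * (1 + (50 - 52)/100) = 119.8540 m^3/s


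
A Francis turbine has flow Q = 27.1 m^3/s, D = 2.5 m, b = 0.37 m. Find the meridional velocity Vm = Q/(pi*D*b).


Vm = 27.1 / (pi * 2.5 * 0.37) = 9.3256 m/s


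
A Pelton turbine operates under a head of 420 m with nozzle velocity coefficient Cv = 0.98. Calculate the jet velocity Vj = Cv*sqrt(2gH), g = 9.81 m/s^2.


Vj = 0.98 * sqrt(2*9.81*420) = 88.9611 m/s


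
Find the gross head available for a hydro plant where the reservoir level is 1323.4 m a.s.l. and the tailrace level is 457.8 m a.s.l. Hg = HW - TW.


Hg = 1323.4 - 457.8 = 865.6000 m


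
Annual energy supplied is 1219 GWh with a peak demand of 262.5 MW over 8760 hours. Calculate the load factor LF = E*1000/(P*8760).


LF = 1219 * 1000 / (262.5 * 8760) = 0.5301


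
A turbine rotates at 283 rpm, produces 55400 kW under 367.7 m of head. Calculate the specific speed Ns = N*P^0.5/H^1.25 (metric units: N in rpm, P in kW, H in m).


Ns = 283 * 55400^0.5 / 367.7^1.25 = 41.3689


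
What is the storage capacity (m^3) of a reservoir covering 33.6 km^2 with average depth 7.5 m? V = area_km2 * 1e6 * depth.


V = 33.6 * 1e6 * 7.5 = 2.5200e+08 m^3


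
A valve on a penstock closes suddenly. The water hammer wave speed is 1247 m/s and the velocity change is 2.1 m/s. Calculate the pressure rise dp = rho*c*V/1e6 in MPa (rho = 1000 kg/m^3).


dp = 1000 * 1247 * 2.1 / 1e6 = 2.6187 MPa


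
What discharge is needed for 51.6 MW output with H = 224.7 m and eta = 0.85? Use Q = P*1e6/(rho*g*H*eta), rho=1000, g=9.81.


Q = 51.6 * 1e6 / (1000 * 9.81 * 224.7 * 0.85) = 27.5397 m^3/s


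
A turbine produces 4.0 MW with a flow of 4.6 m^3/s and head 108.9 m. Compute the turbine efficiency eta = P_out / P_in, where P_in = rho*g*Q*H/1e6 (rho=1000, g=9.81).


P_in = 1000 * 9.81 * 4.6 * 108.9 / 1e6 = 4.9142 MW
eta = 4.0 / 4.9142 = 0.8140


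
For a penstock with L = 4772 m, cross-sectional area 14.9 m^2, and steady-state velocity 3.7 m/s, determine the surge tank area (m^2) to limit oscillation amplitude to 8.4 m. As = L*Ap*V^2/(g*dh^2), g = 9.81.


As = 4772 * 14.9 * 3.7^2 / (9.81 * 8.4^2) = 1406.2501 m^2


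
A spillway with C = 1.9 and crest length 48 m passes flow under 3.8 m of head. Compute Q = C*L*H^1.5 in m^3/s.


Q = 1.9 * 48 * 3.8^1.5 = 675.5698 m^3/s


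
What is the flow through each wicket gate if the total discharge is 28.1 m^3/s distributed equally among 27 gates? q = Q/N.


q = 28.1 / 27 = 1.0407 m^3/s


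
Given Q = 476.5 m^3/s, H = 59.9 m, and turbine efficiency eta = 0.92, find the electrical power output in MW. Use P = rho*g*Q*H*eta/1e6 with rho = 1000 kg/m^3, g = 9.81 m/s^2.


P = 1000 * 9.81 * 476.5 * 59.9 * 0.92 / 1e6 = 257.6004 MW


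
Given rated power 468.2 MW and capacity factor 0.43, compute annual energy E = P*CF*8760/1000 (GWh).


E = 468.2 * 0.43 * 8760 / 1000 = 1763.6158 GWh


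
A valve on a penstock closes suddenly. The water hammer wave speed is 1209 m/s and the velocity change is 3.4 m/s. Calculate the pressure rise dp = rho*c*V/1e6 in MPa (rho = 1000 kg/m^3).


dp = 1000 * 1209 * 3.4 / 1e6 = 4.1106 MPa


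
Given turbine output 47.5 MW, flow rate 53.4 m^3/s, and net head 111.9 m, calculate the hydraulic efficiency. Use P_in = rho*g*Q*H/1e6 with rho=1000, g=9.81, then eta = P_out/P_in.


P_in = 1000 * 9.81 * 53.4 * 111.9 / 1e6 = 58.6193 MW
eta = 47.5 / 58.6193 = 0.8103


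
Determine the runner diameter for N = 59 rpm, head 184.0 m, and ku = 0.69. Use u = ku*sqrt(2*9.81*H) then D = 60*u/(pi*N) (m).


u = 0.69 * sqrt(2*9.81*184.0) = 41.4579 m/s
D = 60 * 41.4579 / (pi * 59) = 13.4201 m


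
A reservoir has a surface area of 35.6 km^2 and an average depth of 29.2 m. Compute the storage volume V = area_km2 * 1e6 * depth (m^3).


V = 35.6 * 1e6 * 29.2 = 1.0395e+09 m^3


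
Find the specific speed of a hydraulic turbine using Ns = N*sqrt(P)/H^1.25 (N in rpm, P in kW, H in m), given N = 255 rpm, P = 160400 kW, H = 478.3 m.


Ns = 255 * 160400^0.5 / 478.3^1.25 = 45.6580


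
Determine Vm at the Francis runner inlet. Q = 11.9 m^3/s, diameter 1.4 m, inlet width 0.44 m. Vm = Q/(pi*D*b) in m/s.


Vm = 11.9 / (pi * 1.4 * 0.44) = 6.1492 m/s


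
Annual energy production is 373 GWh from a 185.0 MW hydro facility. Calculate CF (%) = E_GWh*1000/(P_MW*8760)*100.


CF = 373 * 1000 / (185.0 * 8760) * 100 = 23.0162 %


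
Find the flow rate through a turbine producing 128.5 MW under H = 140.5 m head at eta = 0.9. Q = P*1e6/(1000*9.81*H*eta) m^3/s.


Q = 128.5 * 1e6 / (1000 * 9.81 * 140.5 * 0.9) = 103.5894 m^3/s


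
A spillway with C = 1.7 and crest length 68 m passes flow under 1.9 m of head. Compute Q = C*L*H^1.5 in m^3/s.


Q = 1.7 * 68 * 1.9^1.5 = 302.7528 m^3/s


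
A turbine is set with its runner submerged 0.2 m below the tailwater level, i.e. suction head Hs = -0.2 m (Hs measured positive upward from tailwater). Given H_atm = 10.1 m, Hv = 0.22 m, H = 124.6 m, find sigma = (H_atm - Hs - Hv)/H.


sigma = (10.1 - (-0.2) - 0.22) / 124.6 = 0.0809


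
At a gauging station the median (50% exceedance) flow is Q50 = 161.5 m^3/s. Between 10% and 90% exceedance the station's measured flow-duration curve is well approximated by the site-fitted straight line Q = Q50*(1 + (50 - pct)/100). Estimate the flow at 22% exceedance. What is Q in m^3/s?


Q = 161.5 * (1 + (50 - 22)/100) = 206.7200 m^3/s


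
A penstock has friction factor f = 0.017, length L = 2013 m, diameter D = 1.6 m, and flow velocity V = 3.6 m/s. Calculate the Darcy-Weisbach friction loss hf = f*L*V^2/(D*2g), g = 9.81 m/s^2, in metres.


hf = 0.017 * 2013 * 3.6^2 / (1.6 * 2 * 9.81) = 14.1279 m


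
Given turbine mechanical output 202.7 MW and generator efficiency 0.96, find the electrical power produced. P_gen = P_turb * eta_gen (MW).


P_gen = 202.7 * 0.96 = 194.5920 MW


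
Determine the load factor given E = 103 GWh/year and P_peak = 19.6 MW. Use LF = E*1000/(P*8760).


LF = 103 * 1000 / (19.6 * 8760) = 0.5999


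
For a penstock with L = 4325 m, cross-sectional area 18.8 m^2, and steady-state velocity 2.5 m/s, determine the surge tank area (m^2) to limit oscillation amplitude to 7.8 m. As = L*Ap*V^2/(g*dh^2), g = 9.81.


As = 4325 * 18.8 * 2.5^2 / (9.81 * 7.8^2) = 851.4630 m^2


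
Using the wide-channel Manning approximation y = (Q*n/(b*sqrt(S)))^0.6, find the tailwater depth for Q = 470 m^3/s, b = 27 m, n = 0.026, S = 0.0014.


y = (470 * 0.026 / (27 * 0.0014^0.5))^0.6 = 4.4626 m


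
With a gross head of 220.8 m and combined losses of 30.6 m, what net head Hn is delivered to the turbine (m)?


Hn = 220.8 - 30.6 = 190.2000 m


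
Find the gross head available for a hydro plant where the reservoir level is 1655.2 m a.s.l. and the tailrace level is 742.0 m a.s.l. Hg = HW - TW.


Hg = 1655.2 - 742.0 = 913.2000 m


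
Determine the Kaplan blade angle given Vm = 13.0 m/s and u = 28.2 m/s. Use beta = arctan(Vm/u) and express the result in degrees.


beta = arctan(13.0 / 28.2) = 24.7494 degrees


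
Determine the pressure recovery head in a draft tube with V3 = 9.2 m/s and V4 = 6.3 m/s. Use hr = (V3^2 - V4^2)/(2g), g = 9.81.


hr = (9.2^2 - 6.3^2) / (2*9.81) = 2.2910 m


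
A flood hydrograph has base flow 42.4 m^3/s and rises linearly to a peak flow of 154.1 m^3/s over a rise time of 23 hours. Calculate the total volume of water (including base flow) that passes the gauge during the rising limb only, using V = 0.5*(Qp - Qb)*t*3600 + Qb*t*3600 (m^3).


V = 0.5*(154.1 - 42.4)*23*3600 + 42.4*23*3600 = 8.1351e+06 m^3


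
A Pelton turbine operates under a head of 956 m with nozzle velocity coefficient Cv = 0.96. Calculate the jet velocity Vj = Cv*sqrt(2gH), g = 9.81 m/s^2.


Vj = 0.96 * sqrt(2*9.81*956) = 131.4770 m/s


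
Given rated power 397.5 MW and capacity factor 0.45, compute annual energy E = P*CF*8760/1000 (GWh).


E = 397.5 * 0.45 * 8760 / 1000 = 1566.9450 GWh


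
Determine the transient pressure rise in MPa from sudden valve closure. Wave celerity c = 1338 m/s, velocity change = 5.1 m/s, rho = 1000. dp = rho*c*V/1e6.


dp = 1000 * 1338 * 5.1 / 1e6 = 6.8238 MPa


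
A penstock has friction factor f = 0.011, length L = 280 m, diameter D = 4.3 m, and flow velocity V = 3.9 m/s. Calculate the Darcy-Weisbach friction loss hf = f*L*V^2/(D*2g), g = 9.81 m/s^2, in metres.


hf = 0.011 * 280 * 3.9^2 / (4.3 * 2 * 9.81) = 0.5553 m


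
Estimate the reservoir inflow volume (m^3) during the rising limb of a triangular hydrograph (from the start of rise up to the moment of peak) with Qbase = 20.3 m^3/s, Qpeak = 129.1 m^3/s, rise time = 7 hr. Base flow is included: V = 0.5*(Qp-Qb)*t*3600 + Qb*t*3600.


V = 0.5*(129.1 - 20.3)*7*3600 + 20.3*7*3600 = 1.8824e+06 m^3


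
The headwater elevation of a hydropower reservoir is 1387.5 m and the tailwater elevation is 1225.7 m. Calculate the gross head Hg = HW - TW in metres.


Hg = 1387.5 - 1225.7 = 161.8000 m


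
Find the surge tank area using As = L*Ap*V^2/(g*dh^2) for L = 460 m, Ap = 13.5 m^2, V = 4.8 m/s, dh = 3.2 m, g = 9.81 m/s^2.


As = 460 * 13.5 * 4.8^2 / (9.81 * 3.2^2) = 1424.3119 m^2


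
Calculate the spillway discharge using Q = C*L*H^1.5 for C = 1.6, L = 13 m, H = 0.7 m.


Q = 1.6 * 13 * 0.7^1.5 = 12.1818 m^3/s


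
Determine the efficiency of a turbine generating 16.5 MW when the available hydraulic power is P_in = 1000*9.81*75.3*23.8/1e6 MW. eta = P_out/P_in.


P_in = 1000 * 9.81 * 75.3 * 23.8 / 1e6 = 17.5809 MW
eta = 16.5 / 17.5809 = 0.9385


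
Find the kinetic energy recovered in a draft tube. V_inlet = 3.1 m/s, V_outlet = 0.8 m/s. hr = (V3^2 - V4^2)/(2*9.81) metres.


hr = (3.1^2 - 0.8^2) / (2*9.81) = 0.4572 m


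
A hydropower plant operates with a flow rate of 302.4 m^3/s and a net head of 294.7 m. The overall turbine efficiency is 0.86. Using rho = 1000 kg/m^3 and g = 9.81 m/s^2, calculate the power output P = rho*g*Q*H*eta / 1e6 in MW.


P = 1000 * 9.81 * 302.4 * 294.7 * 0.86 / 1e6 = 751.8468 MW


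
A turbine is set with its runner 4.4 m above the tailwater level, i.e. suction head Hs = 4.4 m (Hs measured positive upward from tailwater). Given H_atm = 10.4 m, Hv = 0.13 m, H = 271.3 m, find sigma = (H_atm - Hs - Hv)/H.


sigma = (10.4 - 4.4 - 0.13) / 271.3 = 0.0216


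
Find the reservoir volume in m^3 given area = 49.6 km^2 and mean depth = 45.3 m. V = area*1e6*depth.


V = 49.6 * 1e6 * 45.3 = 2.2469e+09 m^3


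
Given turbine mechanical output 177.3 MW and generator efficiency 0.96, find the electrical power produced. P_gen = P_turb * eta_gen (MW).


P_gen = 177.3 * 0.96 = 170.2080 MW


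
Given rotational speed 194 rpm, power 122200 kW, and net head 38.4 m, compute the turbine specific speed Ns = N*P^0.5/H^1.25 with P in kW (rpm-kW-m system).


Ns = 194 * 122200^0.5 / 38.4^1.25 = 709.4525


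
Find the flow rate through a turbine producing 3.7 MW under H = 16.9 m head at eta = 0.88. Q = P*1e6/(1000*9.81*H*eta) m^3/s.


Q = 3.7 * 1e6 / (1000 * 9.81 * 16.9 * 0.88) = 25.3608 m^3/s


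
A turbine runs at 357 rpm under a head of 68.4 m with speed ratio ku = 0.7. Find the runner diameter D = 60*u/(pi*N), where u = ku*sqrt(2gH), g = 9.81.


u = 0.7 * sqrt(2*9.81*68.4) = 25.6434 m/s
D = 60 * 25.6434 / (pi * 357) = 1.3719 m


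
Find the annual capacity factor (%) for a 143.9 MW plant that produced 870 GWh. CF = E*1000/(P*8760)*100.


CF = 870 * 1000 / (143.9 * 8760) * 100 = 69.0167 %


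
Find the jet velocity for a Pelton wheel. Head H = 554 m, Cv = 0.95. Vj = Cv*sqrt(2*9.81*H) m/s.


Vj = 0.95 * sqrt(2*9.81*554) = 99.0440 m/s


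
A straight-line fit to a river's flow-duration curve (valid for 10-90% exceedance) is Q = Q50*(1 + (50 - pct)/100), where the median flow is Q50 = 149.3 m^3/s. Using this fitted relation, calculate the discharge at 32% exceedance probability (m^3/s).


Q = 149.3 * (1 + (50 - 32)/100) = 176.1740 m^3/s


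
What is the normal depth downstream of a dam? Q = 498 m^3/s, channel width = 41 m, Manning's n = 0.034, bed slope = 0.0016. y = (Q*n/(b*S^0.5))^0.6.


y = (498 * 0.034 / (41 * 0.0016^0.5))^0.6 = 4.0581 m


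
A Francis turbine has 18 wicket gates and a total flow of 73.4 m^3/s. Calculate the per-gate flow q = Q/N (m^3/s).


q = 73.4 / 18 = 4.0778 m^3/s


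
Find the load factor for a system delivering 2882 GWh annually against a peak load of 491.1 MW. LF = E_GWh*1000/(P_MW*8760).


LF = 2882 * 1000 / (491.1 * 8760) = 0.6699


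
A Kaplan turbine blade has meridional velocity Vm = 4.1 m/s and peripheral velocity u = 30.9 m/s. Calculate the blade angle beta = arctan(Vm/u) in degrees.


beta = arctan(4.1 / 30.9) = 7.5582 degrees


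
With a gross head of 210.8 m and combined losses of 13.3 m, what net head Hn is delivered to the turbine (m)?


Hn = 210.8 - 13.3 = 197.5000 m


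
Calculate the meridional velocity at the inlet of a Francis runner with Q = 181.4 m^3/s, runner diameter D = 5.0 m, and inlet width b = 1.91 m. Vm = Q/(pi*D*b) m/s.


Vm = 181.4 / (pi * 5.0 * 1.91) = 6.0462 m/s


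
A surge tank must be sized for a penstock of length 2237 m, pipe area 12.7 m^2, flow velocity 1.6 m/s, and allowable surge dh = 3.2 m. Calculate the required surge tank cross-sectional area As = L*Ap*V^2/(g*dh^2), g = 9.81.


As = 2237 * 12.7 * 1.6^2 / (9.81 * 3.2^2) = 724.0036 m^2


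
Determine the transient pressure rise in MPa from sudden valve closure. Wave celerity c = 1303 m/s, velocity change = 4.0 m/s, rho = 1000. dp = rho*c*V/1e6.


dp = 1000 * 1303 * 4.0 / 1e6 = 5.2120 MPa


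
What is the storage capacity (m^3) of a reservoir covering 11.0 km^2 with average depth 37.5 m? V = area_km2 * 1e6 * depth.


V = 11.0 * 1e6 * 37.5 = 4.1250e+08 m^3


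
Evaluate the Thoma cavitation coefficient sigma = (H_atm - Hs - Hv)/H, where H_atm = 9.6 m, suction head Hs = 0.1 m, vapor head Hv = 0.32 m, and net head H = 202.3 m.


sigma = (9.6 - 0.1 - 0.32) / 202.3 = 0.0454


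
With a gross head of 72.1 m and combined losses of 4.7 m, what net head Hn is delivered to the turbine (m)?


Hn = 72.1 - 4.7 = 67.4000 m


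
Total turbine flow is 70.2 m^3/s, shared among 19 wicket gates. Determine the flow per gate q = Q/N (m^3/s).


q = 70.2 / 19 = 3.6947 m^3/s


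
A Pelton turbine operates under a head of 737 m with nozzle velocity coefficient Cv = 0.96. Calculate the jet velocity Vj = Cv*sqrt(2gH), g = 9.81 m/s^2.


Vj = 0.96 * sqrt(2*9.81*737) = 115.4395 m/s


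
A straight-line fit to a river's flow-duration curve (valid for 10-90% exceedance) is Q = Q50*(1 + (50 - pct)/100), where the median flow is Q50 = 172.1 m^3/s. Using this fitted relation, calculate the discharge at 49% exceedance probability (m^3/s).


Q = 172.1 * (1 + (50 - 49)/100) = 173.8210 m^3/s


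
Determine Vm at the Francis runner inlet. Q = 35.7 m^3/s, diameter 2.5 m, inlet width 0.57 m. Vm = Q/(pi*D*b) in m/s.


Vm = 35.7 / (pi * 2.5 * 0.57) = 7.9745 m/s


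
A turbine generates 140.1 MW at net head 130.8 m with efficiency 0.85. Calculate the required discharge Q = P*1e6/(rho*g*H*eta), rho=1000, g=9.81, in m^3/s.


Q = 140.1 * 1e6 / (1000 * 9.81 * 130.8 * 0.85) = 128.4525 m^3/s


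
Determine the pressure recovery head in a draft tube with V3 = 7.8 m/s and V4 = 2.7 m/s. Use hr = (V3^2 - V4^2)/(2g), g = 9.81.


hr = (7.8^2 - 2.7^2) / (2*9.81) = 2.7294 m


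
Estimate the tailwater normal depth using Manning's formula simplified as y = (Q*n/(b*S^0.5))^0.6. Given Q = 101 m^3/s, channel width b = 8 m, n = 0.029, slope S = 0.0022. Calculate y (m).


y = (101 * 0.029 / (8 * 0.0022^0.5))^0.6 = 3.4312 m


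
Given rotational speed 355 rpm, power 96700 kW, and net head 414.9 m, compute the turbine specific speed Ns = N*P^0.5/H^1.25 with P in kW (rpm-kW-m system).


Ns = 355 * 96700^0.5 / 414.9^1.25 = 58.9539


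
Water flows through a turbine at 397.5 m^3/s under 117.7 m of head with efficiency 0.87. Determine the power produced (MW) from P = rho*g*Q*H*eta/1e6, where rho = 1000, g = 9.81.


P = 1000 * 9.81 * 397.5 * 117.7 * 0.87 / 1e6 = 399.3023 MW


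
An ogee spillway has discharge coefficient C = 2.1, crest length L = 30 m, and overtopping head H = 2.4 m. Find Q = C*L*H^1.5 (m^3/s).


Q = 2.1 * 30 * 2.4^1.5 = 234.2380 m^3/s


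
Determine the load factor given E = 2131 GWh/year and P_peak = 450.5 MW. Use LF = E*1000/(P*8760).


LF = 2131 * 1000 / (450.5 * 8760) = 0.5400


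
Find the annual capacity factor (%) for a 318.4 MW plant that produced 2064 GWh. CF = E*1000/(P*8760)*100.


CF = 2064 * 1000 / (318.4 * 8760) * 100 = 74.0001 %


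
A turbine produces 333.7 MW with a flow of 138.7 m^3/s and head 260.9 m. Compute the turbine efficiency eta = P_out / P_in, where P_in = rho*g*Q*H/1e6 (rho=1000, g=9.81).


P_in = 1000 * 9.81 * 138.7 * 260.9 / 1e6 = 354.9928 MW
eta = 333.7 / 354.9928 = 0.9400


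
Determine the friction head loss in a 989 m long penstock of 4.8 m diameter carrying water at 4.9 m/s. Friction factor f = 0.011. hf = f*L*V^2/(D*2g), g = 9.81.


hf = 0.011 * 989 * 4.9^2 / (4.8 * 2 * 9.81) = 2.7736 m


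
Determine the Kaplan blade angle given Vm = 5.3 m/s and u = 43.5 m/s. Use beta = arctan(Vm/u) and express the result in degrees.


beta = arctan(5.3 / 43.5) = 6.9466 degrees


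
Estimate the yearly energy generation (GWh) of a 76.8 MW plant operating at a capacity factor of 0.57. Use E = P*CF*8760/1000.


E = 76.8 * 0.57 * 8760 / 1000 = 383.4778 GWh


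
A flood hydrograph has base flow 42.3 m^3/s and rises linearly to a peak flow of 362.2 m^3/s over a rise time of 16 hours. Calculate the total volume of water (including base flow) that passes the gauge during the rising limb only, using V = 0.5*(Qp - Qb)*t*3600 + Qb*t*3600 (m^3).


V = 0.5*(362.2 - 42.3)*16*3600 + 42.3*16*3600 = 1.1650e+07 m^3


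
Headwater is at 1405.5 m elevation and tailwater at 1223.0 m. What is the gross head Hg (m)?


Hg = 1405.5 - 1223.0 = 182.5000 m


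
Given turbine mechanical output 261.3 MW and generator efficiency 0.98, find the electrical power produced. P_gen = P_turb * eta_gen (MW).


P_gen = 261.3 * 0.98 = 256.0740 MW


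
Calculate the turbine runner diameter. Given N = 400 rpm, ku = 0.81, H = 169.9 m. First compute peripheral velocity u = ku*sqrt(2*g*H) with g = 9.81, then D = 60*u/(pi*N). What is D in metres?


u = 0.81 * sqrt(2*9.81*169.9) = 46.7661 m/s
D = 60 * 46.7661 / (pi * 400) = 2.2329 m


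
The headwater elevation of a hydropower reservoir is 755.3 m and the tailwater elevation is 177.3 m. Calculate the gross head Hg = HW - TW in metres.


Hg = 755.3 - 177.3 = 578.0000 m


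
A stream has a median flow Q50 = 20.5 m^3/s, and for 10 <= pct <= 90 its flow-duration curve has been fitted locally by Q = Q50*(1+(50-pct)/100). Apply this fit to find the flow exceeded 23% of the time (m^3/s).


Q = 20.5 * (1 + (50 - 23)/100) = 26.0350 m^3/s


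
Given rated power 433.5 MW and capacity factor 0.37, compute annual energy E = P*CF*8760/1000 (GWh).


E = 433.5 * 0.37 * 8760 / 1000 = 1405.0602 GWh


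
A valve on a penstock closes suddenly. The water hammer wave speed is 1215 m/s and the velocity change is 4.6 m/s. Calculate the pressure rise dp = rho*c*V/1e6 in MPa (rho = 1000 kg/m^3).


dp = 1000 * 1215 * 4.6 / 1e6 = 5.5890 MPa


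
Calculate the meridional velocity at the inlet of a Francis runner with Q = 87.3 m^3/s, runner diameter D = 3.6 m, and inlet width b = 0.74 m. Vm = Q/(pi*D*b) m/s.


Vm = 87.3 / (pi * 3.6 * 0.74) = 10.4311 m/s


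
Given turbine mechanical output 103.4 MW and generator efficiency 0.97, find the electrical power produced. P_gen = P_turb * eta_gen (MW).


P_gen = 103.4 * 0.97 = 100.2980 MW


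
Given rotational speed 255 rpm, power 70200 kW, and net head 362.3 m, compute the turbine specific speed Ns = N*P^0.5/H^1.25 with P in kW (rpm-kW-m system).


Ns = 255 * 70200^0.5 / 362.3^1.25 = 42.7438


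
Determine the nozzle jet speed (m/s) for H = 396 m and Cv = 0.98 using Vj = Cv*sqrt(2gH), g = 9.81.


Vj = 0.98 * sqrt(2*9.81*396) = 86.3820 m/s


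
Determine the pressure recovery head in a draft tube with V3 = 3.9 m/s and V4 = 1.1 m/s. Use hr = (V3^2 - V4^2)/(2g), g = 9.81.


hr = (3.9^2 - 1.1^2) / (2*9.81) = 0.7136 m


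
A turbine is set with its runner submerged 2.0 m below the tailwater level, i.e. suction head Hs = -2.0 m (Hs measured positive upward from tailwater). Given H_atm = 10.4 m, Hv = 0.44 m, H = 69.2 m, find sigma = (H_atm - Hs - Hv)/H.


sigma = (10.4 - (-2.0) - 0.44) / 69.2 = 0.1728


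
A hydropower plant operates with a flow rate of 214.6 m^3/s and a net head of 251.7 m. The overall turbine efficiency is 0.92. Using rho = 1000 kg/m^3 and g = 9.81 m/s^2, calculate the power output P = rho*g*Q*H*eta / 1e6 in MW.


P = 1000 * 9.81 * 214.6 * 251.7 * 0.92 / 1e6 = 487.4946 MW


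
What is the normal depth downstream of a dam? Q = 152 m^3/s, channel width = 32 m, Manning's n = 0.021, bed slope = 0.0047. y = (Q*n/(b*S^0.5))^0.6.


y = (152 * 0.021 / (32 * 0.0047^0.5))^0.6 = 1.2523 m


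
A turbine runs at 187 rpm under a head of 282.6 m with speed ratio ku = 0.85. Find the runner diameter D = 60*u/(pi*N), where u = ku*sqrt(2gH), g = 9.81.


u = 0.85 * sqrt(2*9.81*282.6) = 63.2928 m/s
D = 60 * 63.2928 / (pi * 187) = 6.4642 m


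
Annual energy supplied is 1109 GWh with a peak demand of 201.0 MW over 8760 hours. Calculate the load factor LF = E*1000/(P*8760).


LF = 1109 * 1000 / (201.0 * 8760) = 0.6298


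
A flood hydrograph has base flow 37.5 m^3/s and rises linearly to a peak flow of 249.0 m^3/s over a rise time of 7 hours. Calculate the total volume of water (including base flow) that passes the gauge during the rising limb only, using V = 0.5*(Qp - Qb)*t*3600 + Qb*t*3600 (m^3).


V = 0.5*(249.0 - 37.5)*7*3600 + 37.5*7*3600 = 3.6099e+06 m^3


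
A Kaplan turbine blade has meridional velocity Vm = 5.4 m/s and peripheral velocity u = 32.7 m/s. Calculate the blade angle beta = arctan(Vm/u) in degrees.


beta = arctan(5.4 / 32.7) = 9.3771 degrees


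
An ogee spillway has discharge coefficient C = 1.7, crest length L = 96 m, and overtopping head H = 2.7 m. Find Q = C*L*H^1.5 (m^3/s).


Q = 1.7 * 96 * 2.7^1.5 = 724.0454 m^3/s


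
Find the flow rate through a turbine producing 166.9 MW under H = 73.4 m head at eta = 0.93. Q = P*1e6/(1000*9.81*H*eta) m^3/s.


Q = 166.9 * 1e6 / (1000 * 9.81 * 73.4 * 0.93) = 249.2346 m^3/s


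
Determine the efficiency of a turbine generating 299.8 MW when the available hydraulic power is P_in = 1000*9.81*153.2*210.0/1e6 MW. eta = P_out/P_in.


P_in = 1000 * 9.81 * 153.2 * 210.0 / 1e6 = 315.6073 MW
eta = 299.8 / 315.6073 = 0.9499


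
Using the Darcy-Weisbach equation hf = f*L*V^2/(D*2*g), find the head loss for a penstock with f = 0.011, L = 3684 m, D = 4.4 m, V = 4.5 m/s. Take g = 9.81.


hf = 0.011 * 3684 * 4.5^2 / (4.4 * 2 * 9.81) = 9.5057 m


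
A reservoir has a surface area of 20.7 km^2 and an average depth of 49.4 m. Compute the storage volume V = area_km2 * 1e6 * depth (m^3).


V = 20.7 * 1e6 * 49.4 = 1.0226e+09 m^3


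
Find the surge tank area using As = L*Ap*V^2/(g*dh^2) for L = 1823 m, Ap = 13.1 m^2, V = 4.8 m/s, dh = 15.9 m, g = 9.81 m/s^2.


As = 1823 * 13.1 * 4.8^2 / (9.81 * 15.9^2) = 221.8591 m^2


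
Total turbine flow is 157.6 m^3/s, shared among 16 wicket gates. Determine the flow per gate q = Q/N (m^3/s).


q = 157.6 / 16 = 9.8500 m^3/s


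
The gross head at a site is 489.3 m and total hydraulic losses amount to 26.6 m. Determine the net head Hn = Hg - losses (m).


Hn = 489.3 - 26.6 = 462.7000 m


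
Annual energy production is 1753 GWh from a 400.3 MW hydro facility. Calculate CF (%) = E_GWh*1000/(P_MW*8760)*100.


CF = 1753 * 1000 / (400.3 * 8760) * 100 = 49.9910 %


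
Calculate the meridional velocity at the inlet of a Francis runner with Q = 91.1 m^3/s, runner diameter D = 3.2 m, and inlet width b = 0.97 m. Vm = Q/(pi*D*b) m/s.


Vm = 91.1 / (pi * 3.2 * 0.97) = 9.3421 m/s


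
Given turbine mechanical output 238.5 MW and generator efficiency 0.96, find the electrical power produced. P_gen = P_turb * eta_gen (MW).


P_gen = 238.5 * 0.96 = 228.9600 MW


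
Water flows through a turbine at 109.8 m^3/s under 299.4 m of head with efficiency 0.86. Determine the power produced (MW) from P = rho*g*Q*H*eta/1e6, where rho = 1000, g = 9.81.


P = 1000 * 9.81 * 109.8 * 299.4 * 0.86 / 1e6 = 277.3458 MW


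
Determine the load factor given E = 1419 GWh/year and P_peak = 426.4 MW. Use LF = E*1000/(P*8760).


LF = 1419 * 1000 / (426.4 * 8760) = 0.3799


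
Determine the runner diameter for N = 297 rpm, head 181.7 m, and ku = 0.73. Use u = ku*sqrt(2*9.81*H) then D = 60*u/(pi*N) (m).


u = 0.73 * sqrt(2*9.81*181.7) = 43.5863 m/s
D = 60 * 43.5863 / (pi * 297) = 2.8028 m


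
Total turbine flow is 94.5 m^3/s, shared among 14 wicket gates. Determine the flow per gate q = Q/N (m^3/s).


q = 94.5 / 14 = 6.7500 m^3/s


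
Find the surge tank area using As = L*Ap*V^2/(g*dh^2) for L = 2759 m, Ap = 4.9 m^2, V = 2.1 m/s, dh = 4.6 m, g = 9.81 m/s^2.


As = 2759 * 4.9 * 2.1^2 / (9.81 * 4.6^2) = 287.2114 m^2


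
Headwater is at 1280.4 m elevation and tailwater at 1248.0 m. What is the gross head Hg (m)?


Hg = 1280.4 - 1248.0 = 32.4000 m


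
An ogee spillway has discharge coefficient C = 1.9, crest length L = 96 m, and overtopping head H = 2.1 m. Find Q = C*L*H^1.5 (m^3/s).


Q = 1.9 * 96 * 2.1^1.5 = 555.0777 m^3/s


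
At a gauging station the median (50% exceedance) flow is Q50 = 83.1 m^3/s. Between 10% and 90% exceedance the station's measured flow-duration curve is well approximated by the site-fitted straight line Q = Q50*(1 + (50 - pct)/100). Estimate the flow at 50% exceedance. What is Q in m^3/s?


Q = 83.1 * (1 + (50 - 50)/100) = 83.1000 m^3/s


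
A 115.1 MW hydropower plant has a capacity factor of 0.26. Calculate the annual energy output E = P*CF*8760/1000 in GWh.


E = 115.1 * 0.26 * 8760 / 1000 = 262.1518 GWh


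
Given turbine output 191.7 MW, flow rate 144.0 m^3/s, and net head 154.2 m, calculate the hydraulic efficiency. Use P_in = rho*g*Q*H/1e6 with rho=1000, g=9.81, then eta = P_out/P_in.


P_in = 1000 * 9.81 * 144.0 * 154.2 / 1e6 = 217.8291 MW
eta = 191.7 / 217.8291 = 0.8800


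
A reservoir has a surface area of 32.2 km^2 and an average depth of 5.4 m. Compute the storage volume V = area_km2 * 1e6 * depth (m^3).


V = 32.2 * 1e6 * 5.4 = 1.7388e+08 m^3


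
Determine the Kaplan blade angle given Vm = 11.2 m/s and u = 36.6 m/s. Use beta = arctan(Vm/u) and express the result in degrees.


beta = arctan(11.2 / 36.6) = 17.0147 degrees


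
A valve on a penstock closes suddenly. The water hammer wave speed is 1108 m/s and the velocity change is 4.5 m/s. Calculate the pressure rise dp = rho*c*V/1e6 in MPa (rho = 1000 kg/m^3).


dp = 1000 * 1108 * 4.5 / 1e6 = 4.9860 MPa


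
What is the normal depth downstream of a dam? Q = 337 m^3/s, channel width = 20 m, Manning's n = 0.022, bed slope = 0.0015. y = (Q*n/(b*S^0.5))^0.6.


y = (337 * 0.022 / (20 * 0.0015^0.5))^0.6 = 3.8778 m


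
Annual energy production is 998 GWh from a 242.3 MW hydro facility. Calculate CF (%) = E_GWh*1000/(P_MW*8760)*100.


CF = 998 * 1000 / (242.3 * 8760) * 100 = 47.0190 %


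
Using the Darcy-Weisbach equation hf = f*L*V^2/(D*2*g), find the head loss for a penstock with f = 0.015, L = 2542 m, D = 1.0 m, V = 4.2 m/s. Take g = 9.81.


hf = 0.015 * 2542 * 4.2^2 / (1.0 * 2 * 9.81) = 34.2820 m


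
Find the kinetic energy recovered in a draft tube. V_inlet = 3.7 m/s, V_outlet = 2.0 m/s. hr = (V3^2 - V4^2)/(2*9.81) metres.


hr = (3.7^2 - 2.0^2) / (2*9.81) = 0.4939 m


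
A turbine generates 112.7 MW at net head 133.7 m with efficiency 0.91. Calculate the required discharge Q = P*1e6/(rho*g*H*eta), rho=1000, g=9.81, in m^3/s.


Q = 112.7 * 1e6 / (1000 * 9.81 * 133.7 * 0.91) = 94.4239 m^3/s


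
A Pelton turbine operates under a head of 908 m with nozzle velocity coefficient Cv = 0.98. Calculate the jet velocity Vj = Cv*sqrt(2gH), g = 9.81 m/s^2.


Vj = 0.98 * sqrt(2*9.81*908) = 130.8032 m/s
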